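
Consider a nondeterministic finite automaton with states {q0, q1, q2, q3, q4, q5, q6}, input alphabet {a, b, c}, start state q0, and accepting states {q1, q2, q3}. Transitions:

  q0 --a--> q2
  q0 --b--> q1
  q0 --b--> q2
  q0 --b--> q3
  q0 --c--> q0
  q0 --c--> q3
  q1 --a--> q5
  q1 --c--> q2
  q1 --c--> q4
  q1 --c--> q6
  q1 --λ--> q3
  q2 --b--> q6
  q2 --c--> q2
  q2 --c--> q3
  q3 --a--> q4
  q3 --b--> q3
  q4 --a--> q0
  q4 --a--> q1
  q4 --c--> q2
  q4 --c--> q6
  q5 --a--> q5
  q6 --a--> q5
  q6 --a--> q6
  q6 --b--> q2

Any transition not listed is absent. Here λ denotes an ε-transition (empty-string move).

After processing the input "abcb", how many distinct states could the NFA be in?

Start in {q0}.
Read 'a': q0→{q2}; now {q2}.
Read 'b': q2→{q6}; now {q6}.
Read 'c': q6→∅; now ∅.
The set is empty and remains empty for the remaining 1 symbol.
That set has 0 states.

0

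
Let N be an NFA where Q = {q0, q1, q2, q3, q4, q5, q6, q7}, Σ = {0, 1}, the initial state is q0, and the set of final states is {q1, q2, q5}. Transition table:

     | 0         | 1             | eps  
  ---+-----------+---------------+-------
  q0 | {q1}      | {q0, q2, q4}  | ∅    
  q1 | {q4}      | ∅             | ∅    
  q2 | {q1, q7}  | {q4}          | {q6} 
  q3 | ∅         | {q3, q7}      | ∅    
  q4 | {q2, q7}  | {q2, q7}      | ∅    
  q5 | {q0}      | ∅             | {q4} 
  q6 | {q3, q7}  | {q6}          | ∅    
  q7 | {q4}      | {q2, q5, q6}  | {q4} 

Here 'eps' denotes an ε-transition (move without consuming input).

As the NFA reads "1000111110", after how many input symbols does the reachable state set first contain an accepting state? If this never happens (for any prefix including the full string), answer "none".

Start in {q0}.
Read '1': q0→{q0, q2, q4}; union {q0, q2, q4}; ε-closure = {q0, q2, q4, q6}.
None of the earlier sets intersect F, but {q0, q2, q4, q6} does.

1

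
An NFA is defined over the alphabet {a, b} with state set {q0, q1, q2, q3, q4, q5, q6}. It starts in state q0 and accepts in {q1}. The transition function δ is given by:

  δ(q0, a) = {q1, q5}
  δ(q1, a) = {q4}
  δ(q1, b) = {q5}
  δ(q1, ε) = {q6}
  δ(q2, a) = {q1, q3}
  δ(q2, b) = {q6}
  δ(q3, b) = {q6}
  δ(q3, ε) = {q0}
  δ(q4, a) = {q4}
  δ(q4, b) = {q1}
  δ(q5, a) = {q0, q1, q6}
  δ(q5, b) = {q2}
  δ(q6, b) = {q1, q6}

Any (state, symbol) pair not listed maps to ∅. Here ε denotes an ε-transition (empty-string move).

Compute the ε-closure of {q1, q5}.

Begin with {q1, q5}.
ε-move q1 → q6; add q6.

{q1, q5, q6}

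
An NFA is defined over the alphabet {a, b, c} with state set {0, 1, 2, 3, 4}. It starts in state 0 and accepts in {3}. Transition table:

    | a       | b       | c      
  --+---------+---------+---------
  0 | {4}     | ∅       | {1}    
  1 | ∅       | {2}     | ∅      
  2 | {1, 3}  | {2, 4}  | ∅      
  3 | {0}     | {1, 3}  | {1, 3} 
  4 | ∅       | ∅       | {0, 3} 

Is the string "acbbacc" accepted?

Start in {0}.
Read 'a': {0} → {4}.
Read 'c': {4} → {0, 3}.
Read 'b': {0, 3} → {1, 3}.
Read 'b': {1, 3} → {1, 2, 3}.
Read 'a': {1, 2, 3} → {0, 1, 3}.
Read 'c': {0, 1, 3} → {1, 3}.
Read 'c': {1, 3} → {1, 3}.
The final set {1, 3} contains the accepting state 3.

Yes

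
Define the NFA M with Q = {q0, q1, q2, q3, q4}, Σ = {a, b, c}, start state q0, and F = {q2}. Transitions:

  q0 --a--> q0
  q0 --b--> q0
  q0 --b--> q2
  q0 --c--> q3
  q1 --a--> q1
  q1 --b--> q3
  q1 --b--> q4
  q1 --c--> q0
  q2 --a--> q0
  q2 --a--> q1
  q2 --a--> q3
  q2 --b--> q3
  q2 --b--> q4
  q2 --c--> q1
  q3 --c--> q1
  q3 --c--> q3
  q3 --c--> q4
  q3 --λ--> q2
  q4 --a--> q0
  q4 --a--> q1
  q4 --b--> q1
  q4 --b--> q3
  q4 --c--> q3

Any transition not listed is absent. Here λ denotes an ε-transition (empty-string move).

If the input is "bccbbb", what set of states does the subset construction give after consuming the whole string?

{q0, q1, q2, q3, q4}

Start in {q0}.
Read 'b': q0→{q0, q2}; now {q0, q2}.
Read 'c': q0→{q3}, q2→{q1}; union {q1, q3}; ε-closure = {q1, q2, q3}.
Read 'c': q1→{q0}, q2→{q1}, q3→{q1, q3, q4}; union {q0, q1, q3, q4}; ε-closure = {q0, q1, q2, q3, q4}.
Read 'b': q0→{q0, q2}, q1→{q3, q4}, q2→{q3, q4}, q3→∅, q4→{q1, q3}; now {q0, q1, q2, q3, q4}.
Read 'b': q0→{q0, q2}, q1→{q3, q4}, q2→{q3, q4}, q3→∅, q4→{q1, q3}; now {q0, q1, q2, q3, q4}.
Read 'b': q0→{q0, q2}, q1→{q3, q4}, q2→{q3, q4}, q3→∅, q4→{q1, q3}; now {q0, q1, q2, q3, q4}.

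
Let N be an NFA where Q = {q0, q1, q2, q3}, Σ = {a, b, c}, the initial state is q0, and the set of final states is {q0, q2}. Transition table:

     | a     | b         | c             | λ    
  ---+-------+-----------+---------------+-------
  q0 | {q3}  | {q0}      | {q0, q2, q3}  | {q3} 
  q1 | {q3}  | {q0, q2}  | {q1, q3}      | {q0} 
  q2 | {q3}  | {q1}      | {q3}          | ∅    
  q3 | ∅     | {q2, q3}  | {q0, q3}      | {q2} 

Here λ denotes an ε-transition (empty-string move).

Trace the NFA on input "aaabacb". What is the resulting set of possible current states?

Start: ε-closure({q0}) = {q0, q2, q3}.
Read 'a': {q0, q2, q3} → {q2, q3}.
Read 'a': {q2, q3} → {q2, q3}.
Read 'a': {q2, q3} → {q2, q3}.
Read 'b': {q2, q3} → {q0, q1, q2, q3}.
Read 'a': {q0, q1, q2, q3} → {q2, q3}.
Read 'c': {q2, q3} → {q0, q2, q3}.
Read 'b': {q0, q2, q3} → {q0, q1, q2, q3}.

{q0, q1, q2, q3}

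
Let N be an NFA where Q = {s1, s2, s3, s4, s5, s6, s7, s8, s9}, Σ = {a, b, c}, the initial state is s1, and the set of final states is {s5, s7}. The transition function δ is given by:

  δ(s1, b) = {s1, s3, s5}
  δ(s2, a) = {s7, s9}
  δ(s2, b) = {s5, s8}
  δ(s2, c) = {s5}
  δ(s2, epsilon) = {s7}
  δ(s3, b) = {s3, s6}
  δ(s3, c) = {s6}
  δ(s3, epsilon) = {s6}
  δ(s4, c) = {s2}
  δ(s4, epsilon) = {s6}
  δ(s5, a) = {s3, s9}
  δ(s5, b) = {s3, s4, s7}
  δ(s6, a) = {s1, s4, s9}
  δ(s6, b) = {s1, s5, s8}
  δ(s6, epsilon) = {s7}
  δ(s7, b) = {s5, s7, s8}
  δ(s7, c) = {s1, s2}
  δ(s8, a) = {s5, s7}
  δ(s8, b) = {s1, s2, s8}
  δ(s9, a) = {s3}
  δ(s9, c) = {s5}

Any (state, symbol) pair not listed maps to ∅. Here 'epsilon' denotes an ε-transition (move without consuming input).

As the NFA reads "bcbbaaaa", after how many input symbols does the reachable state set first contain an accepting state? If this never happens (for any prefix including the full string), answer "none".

Start in {s1}.
Read 'b': s1→{s1, s3, s5}; union {s1, s3, s5}; ε-closure = {s1, s3, s5, s6, s7}.
None of the earlier sets intersect F, but {s1, s3, s5, s6, s7} does.

1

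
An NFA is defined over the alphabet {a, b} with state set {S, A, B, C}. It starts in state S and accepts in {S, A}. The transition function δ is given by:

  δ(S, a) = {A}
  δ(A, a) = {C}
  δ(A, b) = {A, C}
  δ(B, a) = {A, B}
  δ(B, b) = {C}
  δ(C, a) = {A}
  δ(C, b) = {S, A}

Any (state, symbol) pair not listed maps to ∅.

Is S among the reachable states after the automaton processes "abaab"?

Yes

Start in {S}.
Read 'a': {S} → {A}.
Read 'b': {A} → {A, C}.
Read 'a': {A, C} → {A, C}.
Read 'a': {A, C} → {A, C}.
Read 'b': {A, C} → {S, A, C}.
State S is in {S, A, C}.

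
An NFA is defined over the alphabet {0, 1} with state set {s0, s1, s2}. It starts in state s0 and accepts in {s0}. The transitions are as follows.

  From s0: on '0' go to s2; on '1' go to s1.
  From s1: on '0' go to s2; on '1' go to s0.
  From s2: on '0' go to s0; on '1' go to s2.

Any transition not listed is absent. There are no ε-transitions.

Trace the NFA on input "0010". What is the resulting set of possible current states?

{s2}

Start in {s0}.
Read '0': {s0} → {s2}.
Read '0': {s2} → {s0}.
Read '1': {s0} → {s1}.
Read '0': {s1} → {s2}.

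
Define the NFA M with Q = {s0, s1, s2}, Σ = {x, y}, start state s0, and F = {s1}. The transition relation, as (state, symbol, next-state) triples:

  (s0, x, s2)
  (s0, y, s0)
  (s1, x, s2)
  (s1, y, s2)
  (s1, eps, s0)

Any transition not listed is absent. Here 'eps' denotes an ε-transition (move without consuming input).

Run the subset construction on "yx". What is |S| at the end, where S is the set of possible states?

1

Start in {s0}.
Read 'y': {s0} → {s0}.
Read 'x': {s0} → {s2}.
That set has 1 state.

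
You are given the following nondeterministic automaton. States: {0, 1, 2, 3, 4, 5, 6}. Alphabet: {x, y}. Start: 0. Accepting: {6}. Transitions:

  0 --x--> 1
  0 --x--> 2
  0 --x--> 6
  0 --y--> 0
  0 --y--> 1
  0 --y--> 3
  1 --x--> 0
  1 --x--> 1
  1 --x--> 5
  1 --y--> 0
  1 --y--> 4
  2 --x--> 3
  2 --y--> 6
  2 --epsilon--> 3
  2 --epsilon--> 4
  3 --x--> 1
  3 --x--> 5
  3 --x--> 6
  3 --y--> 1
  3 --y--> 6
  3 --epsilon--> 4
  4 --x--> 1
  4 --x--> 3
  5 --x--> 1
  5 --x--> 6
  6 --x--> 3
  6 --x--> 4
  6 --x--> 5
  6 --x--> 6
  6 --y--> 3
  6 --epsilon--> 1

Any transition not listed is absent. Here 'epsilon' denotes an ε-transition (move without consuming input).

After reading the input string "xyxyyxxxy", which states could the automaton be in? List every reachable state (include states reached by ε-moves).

Start in {0}.
Read 'x': {0} → {1, 2, 3, 4, 6}.
Read 'y': {1, 2, 3, 4, 6} → {0, 1, 3, 4, 6}.
Read 'x': {0, 1, 3, 4, 6} → {0, 1, 2, 3, 4, 5, 6}.
Read 'y': {0, 1, 2, 3, 4, 5, 6} → {0, 1, 3, 4, 6}.
Read 'y': {0, 1, 3, 4, 6} → {0, 1, 3, 4, 6}.
Read 'x': {0, 1, 3, 4, 6} → {0, 1, 2, 3, 4, 5, 6}.
Read 'x': {0, 1, 2, 3, 4, 5, 6} → {0, 1, 2, 3, 4, 5, 6}.
Read 'x': {0, 1, 2, 3, 4, 5, 6} → {0, 1, 2, 3, 4, 5, 6}.
Read 'y': {0, 1, 2, 3, 4, 5, 6} → {0, 1, 3, 4, 6}.

{0, 1, 3, 4, 6}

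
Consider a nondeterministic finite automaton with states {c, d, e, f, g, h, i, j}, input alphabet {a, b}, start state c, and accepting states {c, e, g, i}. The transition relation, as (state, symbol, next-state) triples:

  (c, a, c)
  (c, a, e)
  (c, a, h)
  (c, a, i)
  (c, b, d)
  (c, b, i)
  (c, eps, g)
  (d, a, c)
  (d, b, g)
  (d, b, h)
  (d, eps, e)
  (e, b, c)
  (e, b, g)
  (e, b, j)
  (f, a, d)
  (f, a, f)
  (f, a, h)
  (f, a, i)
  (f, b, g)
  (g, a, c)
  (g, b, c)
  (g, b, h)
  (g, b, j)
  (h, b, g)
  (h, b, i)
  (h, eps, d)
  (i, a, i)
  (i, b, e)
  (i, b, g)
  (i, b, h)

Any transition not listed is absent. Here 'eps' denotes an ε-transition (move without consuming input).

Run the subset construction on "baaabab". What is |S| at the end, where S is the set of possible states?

Start: ε-closure({c}) = {c, g}.
Read 'b': {c, g} → {c, d, e, g, h, i, j}.
Read 'a': {c, d, e, g, h, i, j} → {c, d, e, g, h, i}.
Read 'a': {c, d, e, g, h, i} → {c, d, e, g, h, i}.
Read 'a': {c, d, e, g, h, i} → {c, d, e, g, h, i}.
Read 'b': {c, d, e, g, h, i} → {c, d, e, g, h, i, j}.
Read 'a': {c, d, e, g, h, i, j} → {c, d, e, g, h, i}.
Read 'b': {c, d, e, g, h, i} → {c, d, e, g, h, i, j}.
That set has 7 states.

7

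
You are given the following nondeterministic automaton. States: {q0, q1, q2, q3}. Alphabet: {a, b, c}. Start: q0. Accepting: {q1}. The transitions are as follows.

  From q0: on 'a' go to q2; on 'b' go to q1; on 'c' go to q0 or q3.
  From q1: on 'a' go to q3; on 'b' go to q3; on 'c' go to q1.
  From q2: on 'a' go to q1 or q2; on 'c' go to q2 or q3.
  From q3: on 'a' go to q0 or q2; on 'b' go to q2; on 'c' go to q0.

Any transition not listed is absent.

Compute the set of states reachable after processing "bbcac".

{q2, q3}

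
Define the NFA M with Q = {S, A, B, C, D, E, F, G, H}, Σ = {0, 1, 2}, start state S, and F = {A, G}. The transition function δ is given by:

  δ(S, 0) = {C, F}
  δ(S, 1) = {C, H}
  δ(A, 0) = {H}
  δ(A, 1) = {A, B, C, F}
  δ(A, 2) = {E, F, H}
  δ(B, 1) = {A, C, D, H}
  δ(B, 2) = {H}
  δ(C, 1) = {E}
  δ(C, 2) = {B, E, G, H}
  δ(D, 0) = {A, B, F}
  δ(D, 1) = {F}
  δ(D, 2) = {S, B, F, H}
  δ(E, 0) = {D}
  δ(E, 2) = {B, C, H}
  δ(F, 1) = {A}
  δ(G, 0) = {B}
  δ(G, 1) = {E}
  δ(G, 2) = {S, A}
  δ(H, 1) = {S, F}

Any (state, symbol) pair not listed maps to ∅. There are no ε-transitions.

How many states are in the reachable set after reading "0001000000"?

0

Start in {S}.
Read '0': S→{C, F}; now {C, F}.
Read '0': C→∅, F→∅; now ∅.
The set is empty and remains empty for the remaining 8 symbols.
That set has 0 states.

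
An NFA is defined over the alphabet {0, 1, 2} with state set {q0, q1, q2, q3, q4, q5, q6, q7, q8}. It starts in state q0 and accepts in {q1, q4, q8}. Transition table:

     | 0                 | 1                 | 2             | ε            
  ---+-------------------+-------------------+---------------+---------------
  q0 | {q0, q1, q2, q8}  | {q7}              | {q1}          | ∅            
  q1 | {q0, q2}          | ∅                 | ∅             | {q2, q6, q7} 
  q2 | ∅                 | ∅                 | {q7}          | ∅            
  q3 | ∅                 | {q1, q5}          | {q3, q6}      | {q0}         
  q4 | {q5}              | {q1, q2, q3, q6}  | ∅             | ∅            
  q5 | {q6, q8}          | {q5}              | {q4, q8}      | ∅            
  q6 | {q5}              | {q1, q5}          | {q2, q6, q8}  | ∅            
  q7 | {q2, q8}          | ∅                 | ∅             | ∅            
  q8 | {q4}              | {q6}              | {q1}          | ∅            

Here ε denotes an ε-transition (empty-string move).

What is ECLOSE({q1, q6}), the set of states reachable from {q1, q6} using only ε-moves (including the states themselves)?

{q1, q2, q6, q7}

Begin with {q1, q6}.
ε-move q1 → q2; add q2.
ε-move q1 → q7; add q7.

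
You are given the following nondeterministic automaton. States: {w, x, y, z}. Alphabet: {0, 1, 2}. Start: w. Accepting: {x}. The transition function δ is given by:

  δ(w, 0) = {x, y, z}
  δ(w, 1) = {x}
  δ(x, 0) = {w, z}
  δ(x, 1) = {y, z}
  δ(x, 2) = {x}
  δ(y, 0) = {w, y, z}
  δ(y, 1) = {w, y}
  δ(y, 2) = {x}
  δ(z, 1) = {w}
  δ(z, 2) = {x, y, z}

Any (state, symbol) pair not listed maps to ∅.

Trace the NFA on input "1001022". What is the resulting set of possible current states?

Start in {w}.
Read '1': w→{x}; now {x}.
Read '0': x→{w, z}; now {w, z}.
Read '0': w→{x, y, z}, z→∅; now {x, y, z}.
Read '1': x→{y, z}, y→{w, y}, z→{w}; now {w, y, z}.
Read '0': w→{x, y, z}, y→{w, y, z}, z→∅; now {w, x, y, z}.
Read '2': w→∅, x→{x}, y→{x}, z→{x, y, z}; now {x, y, z}.
Read '2': x→{x}, y→{x}, z→{x, y, z}; now {x, y, z}.

{x, y, z}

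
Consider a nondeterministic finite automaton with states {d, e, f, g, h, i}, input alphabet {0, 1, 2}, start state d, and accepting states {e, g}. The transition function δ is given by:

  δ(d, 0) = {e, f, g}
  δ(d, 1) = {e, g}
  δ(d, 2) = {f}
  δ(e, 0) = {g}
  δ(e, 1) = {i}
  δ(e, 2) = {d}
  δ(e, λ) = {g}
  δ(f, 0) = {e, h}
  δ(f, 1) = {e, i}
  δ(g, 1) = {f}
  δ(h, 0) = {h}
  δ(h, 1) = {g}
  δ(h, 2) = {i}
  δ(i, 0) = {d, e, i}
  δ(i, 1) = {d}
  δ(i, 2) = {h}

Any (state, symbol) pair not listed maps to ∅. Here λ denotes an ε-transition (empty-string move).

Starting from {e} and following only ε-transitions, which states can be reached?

Begin with {e}.
ε-move e → g; add g.

{e, g}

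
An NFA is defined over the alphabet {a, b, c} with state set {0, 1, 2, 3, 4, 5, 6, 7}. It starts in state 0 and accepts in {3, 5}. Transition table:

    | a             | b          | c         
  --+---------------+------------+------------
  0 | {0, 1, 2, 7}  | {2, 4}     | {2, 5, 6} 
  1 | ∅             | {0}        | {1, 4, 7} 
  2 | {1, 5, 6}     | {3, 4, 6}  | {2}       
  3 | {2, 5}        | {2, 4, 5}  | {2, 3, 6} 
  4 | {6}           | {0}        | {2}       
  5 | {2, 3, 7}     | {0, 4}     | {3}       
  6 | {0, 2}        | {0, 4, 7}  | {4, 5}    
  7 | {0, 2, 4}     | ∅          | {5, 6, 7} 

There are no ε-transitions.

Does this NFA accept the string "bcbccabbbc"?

Yes

Start in {0}.
Read 'b': 0→{2, 4}; now {2, 4}.
Read 'c': 2→{2}, 4→{2}; now {2}.
Read 'b': 2→{3, 4, 6}; now {3, 4, 6}.
Read 'c': 3→{2, 3, 6}, 4→{2}, 6→{4, 5}; now {2, 3, 4, 5, 6}.
Read 'c': 2→{2}, 3→{2, 3, 6}, 4→{2}, 5→{3}, 6→{4, 5}; now {2, 3, 4, 5, 6}.
Read 'a': 2→{1, 5, 6}, 3→{2, 5}, 4→{6}, 5→{2, 3, 7}, 6→{0, 2}; now {0, 1, 2, 3, 5, 6, 7}.
Read 'b': 0→{2, 4}, 1→{0}, 2→{3, 4, 6}, 3→{2, 4, 5}, 5→{0, 4}, 6→{0, 4, 7}, 7→∅; now {0, 2, 3, 4, 5, 6, 7}.
Read 'b': 0→{2, 4}, 2→{3, 4, 6}, 3→{2, 4, 5}, 4→{0}, 5→{0, 4}, 6→{0, 4, 7}, 7→∅; now {0, 2, 3, 4, 5, 6, 7}.
Read 'b': 0→{2, 4}, 2→{3, 4, 6}, 3→{2, 4, 5}, 4→{0}, 5→{0, 4}, 6→{0, 4, 7}, 7→∅; now {0, 2, 3, 4, 5, 6, 7}.
Read 'c': 0→{2, 5, 6}, 2→{2}, 3→{2, 3, 6}, 4→{2}, 5→{3}, 6→{4, 5}, 7→{5, 6, 7}; now {2, 3, 4, 5, 6, 7}.
The final set {2, 3, 4, 5, 6, 7} contains the accepting states 3, 5.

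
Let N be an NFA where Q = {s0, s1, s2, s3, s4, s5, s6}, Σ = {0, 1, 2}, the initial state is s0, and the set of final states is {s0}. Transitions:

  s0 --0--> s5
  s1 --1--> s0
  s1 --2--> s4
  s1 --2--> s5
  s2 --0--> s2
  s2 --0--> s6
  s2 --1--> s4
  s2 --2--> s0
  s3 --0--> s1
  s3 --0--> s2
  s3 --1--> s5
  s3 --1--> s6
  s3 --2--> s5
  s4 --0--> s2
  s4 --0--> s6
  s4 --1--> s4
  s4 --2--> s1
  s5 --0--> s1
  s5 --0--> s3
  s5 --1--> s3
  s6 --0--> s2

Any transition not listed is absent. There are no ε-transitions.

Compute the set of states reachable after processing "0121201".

Start in {s0}.
Read '0': {s0} → {s5}.
Read '1': {s5} → {s3}.
Read '2': {s3} → {s5}.
Read '1': {s5} → {s3}.
Read '2': {s3} → {s5}.
Read '0': {s5} → {s1, s3}.
Read '1': {s1, s3} → {s0, s5, s6}.

{s0, s5, s6}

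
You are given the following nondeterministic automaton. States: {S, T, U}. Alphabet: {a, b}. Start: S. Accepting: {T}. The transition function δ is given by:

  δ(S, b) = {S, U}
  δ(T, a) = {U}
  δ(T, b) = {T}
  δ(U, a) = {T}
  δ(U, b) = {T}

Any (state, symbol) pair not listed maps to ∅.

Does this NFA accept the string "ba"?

Yes

Start in {S}.
Read 'b': S→{S, U}; now {S, U}.
Read 'a': S→∅, U→{T}; now {T}.
The final set {T} contains the accepting state T.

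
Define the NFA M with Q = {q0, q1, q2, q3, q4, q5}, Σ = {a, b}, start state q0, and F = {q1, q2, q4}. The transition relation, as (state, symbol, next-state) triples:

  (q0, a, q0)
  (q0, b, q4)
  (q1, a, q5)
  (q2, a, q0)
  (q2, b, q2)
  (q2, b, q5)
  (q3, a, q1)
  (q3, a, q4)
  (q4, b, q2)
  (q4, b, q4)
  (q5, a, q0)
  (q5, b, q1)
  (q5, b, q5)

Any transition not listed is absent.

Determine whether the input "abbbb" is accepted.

Yes

Start in {q0}.
Read 'a': q0→{q0}; now {q0}.
Read 'b': q0→{q4}; now {q4}.
Read 'b': q4→{q2, q4}; now {q2, q4}.
Read 'b': q2→{q2, q5}, q4→{q2, q4}; now {q2, q4, q5}.
Read 'b': q2→{q2, q5}, q4→{q2, q4}, q5→{q1, q5}; now {q1, q2, q4, q5}.
The final set {q1, q2, q4, q5} contains the accepting states q1, q2, q4.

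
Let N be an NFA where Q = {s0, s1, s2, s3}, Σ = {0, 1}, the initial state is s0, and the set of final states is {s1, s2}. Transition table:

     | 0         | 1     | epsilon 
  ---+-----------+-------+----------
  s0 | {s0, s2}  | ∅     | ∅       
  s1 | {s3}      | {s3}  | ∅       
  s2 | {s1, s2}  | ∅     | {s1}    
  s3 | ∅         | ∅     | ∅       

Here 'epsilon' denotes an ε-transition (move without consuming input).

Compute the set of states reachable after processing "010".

Start in {s0}.
Read '0': {s0} → {s0, s1, s2}.
Read '1': {s0, s1, s2} → {s3}.
Read '0': {s3} → ∅.

∅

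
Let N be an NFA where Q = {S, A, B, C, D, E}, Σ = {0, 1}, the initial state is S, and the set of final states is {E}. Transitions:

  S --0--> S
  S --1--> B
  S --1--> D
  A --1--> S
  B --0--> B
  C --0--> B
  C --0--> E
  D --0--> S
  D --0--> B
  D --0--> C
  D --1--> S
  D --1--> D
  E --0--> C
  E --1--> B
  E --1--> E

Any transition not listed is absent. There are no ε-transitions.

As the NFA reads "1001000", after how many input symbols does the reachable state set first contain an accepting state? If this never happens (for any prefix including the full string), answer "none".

3

Start in {S}.
Read '1': {S} → {B, D}.
Read '0': {B, D} → {S, B, C}.
Read '0': {S, B, C} → {S, B, E}.
None of the earlier sets intersect F, but {S, B, E} does.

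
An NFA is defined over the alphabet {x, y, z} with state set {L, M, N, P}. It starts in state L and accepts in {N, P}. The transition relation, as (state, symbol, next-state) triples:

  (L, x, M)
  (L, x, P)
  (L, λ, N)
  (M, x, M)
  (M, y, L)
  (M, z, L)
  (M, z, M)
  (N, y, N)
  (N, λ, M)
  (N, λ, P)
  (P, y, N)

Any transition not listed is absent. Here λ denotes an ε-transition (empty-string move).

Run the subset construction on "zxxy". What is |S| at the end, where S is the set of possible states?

4

Start: ε-closure({L}) = {L, M, N, P}.
Read 'z': {L, M, N, P} → {L, M, N, P}.
Read 'x': {L, M, N, P} → {M, P}.
Read 'x': {M, P} → {M}.
Read 'y': {M} → {L, M, N, P}.
That set has 4 states.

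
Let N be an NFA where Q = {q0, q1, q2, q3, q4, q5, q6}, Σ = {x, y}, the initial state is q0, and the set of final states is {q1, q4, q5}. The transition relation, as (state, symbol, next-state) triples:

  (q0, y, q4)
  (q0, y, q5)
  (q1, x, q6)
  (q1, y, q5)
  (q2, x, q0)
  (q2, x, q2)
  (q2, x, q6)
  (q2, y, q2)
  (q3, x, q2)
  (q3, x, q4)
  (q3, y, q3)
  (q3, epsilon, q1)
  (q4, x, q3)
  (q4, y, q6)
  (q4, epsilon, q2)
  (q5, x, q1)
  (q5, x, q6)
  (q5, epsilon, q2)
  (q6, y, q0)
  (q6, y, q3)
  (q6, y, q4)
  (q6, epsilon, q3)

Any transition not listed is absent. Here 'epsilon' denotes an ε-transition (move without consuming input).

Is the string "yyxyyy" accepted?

Yes

Start in {q0}.
Read 'y': q0→{q4, q5}; union {q4, q5}; ε-closure = {q2, q4, q5}.
Read 'y': q2→{q2}, q4→{q6}, q5→∅; union {q2, q6}; ε-closure = {q1, q2, q3, q6}.
Read 'x': q1→{q6}, q2→{q0, q2, q6}, q3→{q2, q4}, q6→∅; union {q0, q2, q4, q6}; ε-closure = {q0, q1, q2, q3, q4, q6}.
Read 'y': q0→{q4, q5}, q1→{q5}, q2→{q2}, q3→{q3}, q4→{q6}, q6→{q0, q3, q4}; union {q0, q2, q3, q4, q5, q6}; ε-closure = {q0, q1, q2, q3, q4, q5, q6}.
Read 'y': q0→{q4, q5}, q1→{q5}, q2→{q2}, q3→{q3}, q4→{q6}, q5→∅, q6→{q0, q3, q4}; union {q0, q2, q3, q4, q5, q6}; ε-closure = {q0, q1, q2, q3, q4, q5, q6}.
Read 'y': q0→{q4, q5}, q1→{q5}, q2→{q2}, q3→{q3}, q4→{q6}, q5→∅, q6→{q0, q3, q4}; union {q0, q2, q3, q4, q5, q6}; ε-closure = {q0, q1, q2, q3, q4, q5, q6}.
The final set {q0, q1, q2, q3, q4, q5, q6} contains the accepting states q1, q4, q5.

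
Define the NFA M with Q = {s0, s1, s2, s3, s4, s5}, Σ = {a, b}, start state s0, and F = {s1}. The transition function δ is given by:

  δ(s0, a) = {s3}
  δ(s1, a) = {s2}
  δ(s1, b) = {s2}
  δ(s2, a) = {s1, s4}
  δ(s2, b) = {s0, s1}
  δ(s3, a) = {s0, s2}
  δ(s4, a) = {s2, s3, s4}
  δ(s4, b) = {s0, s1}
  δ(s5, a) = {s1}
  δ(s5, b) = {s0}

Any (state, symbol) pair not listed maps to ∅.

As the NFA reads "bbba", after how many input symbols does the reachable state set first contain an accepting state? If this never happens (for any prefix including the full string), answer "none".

Start in {s0}.
Read 'b': {s0} → ∅.
The set is empty and remains empty for the remaining 3 symbols.
No reachable set along the way intersects F.

none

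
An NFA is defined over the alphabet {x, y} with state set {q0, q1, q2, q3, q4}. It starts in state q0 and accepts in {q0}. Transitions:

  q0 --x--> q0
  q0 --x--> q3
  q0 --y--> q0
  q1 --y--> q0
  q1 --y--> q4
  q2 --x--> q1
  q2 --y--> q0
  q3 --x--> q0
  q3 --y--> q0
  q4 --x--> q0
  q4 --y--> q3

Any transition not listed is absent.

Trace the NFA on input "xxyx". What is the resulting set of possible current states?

{q0, q3}

Start in {q0}.
Read 'x': q0→{q0, q3}; now {q0, q3}.
Read 'x': q0→{q0, q3}, q3→{q0}; now {q0, q3}.
Read 'y': q0→{q0}, q3→{q0}; now {q0}.
Read 'x': q0→{q0, q3}; now {q0, q3}.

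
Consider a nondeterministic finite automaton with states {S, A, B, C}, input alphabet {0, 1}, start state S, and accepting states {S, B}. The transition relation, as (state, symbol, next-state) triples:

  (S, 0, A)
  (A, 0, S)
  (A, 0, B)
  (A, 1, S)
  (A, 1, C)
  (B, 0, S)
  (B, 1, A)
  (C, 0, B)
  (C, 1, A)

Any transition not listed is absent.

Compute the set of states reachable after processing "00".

{S, B}

Start in {S}.
Read '0': S→{A}; now {A}.
Read '0': A→{S, B}; now {S, B}.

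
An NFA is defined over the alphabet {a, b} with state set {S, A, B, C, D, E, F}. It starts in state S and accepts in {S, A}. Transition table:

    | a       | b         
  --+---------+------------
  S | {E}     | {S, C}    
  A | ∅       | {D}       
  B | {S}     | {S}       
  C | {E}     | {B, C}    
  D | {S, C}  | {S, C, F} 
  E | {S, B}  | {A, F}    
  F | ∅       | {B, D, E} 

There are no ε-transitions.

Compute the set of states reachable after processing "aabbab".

{S, A, C, F}

Start in {S}.
Read 'a': {S} → {E}.
Read 'a': {E} → {S, B}.
Read 'b': {S, B} → {S, C}.
Read 'b': {S, C} → {S, B, C}.
Read 'a': {S, B, C} → {S, E}.
Read 'b': {S, E} → {S, A, C, F}.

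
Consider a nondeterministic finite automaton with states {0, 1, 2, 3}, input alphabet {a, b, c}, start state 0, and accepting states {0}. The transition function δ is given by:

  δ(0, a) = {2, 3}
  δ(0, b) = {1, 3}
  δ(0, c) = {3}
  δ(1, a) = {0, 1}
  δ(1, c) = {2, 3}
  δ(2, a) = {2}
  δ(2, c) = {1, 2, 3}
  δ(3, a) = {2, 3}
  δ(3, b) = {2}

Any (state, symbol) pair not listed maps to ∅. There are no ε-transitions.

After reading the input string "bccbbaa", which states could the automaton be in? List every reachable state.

∅

Start in {0}.
Read 'b': 0→{1, 3}; now {1, 3}.
Read 'c': 1→{2, 3}, 3→∅; now {2, 3}.
Read 'c': 2→{1, 2, 3}, 3→∅; now {1, 2, 3}.
Read 'b': 1→∅, 2→∅, 3→{2}; now {2}.
Read 'b': 2→∅; now ∅.
The set is empty and remains empty for the remaining 2 symbols.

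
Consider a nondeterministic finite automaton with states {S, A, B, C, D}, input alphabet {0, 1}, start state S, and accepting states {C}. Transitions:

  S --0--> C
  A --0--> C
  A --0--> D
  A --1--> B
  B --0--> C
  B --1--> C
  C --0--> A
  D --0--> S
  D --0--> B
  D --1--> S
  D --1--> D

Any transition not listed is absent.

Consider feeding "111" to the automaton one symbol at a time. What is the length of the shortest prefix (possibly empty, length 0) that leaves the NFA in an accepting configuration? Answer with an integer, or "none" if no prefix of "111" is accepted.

none

Start in {S}.
Read '1': S→∅; now ∅.
The set is empty and remains empty for the remaining 2 symbols.
No reachable set along the way intersects F.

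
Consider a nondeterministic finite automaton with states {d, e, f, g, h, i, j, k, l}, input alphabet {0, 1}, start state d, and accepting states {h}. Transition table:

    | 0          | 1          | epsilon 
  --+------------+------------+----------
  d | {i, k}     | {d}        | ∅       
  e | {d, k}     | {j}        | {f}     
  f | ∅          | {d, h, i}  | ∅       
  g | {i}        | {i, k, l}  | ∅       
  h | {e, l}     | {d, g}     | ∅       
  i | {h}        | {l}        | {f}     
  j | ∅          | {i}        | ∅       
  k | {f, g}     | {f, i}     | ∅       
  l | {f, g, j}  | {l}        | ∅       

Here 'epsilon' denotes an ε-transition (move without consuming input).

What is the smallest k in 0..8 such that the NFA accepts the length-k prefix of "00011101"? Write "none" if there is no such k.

2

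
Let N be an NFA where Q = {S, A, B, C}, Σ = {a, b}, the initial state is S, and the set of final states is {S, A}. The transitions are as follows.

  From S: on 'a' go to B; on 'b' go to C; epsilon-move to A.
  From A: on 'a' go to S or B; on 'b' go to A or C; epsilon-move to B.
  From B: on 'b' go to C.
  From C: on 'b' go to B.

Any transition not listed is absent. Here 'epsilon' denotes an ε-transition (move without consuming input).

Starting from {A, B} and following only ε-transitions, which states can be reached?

{A, B}

Begin with {A, B}.
No ε-moves leave this set, so the closure equals the set itself.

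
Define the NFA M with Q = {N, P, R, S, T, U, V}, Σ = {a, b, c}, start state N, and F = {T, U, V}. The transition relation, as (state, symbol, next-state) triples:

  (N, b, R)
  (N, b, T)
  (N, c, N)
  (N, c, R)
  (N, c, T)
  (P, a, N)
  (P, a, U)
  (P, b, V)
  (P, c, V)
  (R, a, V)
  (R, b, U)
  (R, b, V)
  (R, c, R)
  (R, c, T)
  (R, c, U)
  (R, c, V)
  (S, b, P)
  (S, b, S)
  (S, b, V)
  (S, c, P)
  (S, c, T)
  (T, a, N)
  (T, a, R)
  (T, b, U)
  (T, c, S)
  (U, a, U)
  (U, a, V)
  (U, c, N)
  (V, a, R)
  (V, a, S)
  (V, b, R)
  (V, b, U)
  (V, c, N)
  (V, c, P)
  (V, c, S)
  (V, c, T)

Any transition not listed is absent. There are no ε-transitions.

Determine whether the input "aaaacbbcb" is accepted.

Start in {N}.
Read 'a': N→∅; now ∅.
The set is empty and remains empty for the remaining 8 symbols.
The final set ∅ contains no accepting state.

No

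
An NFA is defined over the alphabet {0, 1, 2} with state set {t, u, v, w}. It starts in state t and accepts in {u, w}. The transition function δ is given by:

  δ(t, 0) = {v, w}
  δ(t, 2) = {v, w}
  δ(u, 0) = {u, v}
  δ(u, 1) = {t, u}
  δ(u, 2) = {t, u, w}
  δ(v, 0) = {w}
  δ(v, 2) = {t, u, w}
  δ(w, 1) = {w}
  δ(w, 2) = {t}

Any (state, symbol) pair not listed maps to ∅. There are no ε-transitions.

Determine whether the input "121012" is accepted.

Start in {t}.
Read '1': t→∅; now ∅.
The set is empty and remains empty for the remaining 5 symbols.
The final set ∅ contains no accepting state.

No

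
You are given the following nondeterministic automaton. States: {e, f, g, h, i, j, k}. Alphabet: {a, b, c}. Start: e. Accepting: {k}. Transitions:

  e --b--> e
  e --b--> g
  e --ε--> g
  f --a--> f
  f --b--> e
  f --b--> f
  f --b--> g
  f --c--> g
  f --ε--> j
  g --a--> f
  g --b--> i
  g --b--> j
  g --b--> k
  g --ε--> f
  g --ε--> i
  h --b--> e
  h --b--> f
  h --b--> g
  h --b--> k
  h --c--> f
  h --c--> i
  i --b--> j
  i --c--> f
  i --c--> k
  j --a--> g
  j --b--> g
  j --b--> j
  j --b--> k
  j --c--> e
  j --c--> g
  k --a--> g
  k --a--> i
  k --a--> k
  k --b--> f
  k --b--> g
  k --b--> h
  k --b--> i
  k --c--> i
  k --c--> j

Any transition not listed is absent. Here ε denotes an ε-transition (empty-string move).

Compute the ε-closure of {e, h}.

Begin with {e, h}.
ε-move e → g; add g.
ε-move g → f; add f.
ε-move g → i; add i.
ε-move f → j; add j.

{e, f, g, h, i, j}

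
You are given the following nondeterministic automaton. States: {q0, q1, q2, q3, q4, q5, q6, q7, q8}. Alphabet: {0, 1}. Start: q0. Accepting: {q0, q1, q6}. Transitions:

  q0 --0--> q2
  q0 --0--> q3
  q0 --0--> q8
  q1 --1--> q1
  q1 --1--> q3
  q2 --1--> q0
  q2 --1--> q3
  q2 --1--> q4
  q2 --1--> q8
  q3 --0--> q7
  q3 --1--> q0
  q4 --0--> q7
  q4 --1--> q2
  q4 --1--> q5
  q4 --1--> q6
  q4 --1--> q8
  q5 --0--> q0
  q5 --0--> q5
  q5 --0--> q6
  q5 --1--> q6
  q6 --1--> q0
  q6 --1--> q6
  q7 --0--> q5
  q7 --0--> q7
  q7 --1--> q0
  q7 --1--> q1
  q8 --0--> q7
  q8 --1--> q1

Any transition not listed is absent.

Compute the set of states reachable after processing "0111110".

Start in {q0}.
Read '0': {q0} → {q2, q3, q8}.
Read '1': {q2, q3, q8} → {q0, q1, q3, q4, q8}.
Read '1': {q0, q1, q3, q4, q8} → {q0, q1, q2, q3, q5, q6, q8}.
Read '1': {q0, q1, q2, q3, q5, q6, q8} → {q0, q1, q3, q4, q6, q8}.
Read '1': {q0, q1, q3, q4, q6, q8} → {q0, q1, q2, q3, q5, q6, q8}.
Read '1': {q0, q1, q2, q3, q5, q6, q8} → {q0, q1, q3, q4, q6, q8}.
Read '0': {q0, q1, q3, q4, q6, q8} → {q2, q3, q7, q8}.

{q2, q3, q7, q8}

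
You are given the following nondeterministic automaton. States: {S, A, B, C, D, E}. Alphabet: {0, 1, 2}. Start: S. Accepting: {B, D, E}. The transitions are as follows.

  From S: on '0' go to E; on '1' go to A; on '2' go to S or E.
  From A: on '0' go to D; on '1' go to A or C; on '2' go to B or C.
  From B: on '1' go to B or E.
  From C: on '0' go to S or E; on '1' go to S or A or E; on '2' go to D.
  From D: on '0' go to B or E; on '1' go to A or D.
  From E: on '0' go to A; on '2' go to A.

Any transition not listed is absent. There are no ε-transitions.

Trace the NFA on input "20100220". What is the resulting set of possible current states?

Start in {S}.
Read '2': S→{S, E}; now {S, E}.
Read '0': S→{E}, E→{A}; now {A, E}.
Read '1': A→{A, C}, E→∅; now {A, C}.
Read '0': A→{D}, C→{S, E}; now {S, D, E}.
Read '0': S→{E}, D→{B, E}, E→{A}; now {A, B, E}.
Read '2': A→{B, C}, B→∅, E→{A}; now {A, B, C}.
Read '2': A→{B, C}, B→∅, C→{D}; now {B, C, D}.
Read '0': B→∅, C→{S, E}, D→{B, E}; now {S, B, E}.

{S, B, E}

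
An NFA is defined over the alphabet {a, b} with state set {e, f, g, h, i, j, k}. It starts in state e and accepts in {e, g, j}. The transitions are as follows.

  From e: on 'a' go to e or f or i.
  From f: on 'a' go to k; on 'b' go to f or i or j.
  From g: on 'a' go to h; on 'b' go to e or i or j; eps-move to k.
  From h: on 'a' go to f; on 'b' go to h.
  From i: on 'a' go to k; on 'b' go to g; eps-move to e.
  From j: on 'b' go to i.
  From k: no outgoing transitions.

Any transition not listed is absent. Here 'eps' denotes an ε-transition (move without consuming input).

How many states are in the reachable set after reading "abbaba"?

5

Start in {e}.
Read 'a': e→{e, f, i}; now {e, f, i}.
Read 'b': e→∅, f→{f, i, j}, i→{g}; union {f, g, i, j}; ε-closure = {e, f, g, i, j, k}.
Read 'b': e→∅, f→{f, i, j}, g→{e, i, j}, i→{g}, j→{i}, k→∅; union {e, f, g, i, j}; ε-closure = {e, f, g, i, j, k}.
Read 'a': e→{e, f, i}, f→{k}, g→{h}, i→{k}, j→∅, k→∅; now {e, f, h, i, k}.
Read 'b': e→∅, f→{f, i, j}, h→{h}, i→{g}, k→∅; union {f, g, h, i, j}; ε-closure = {e, f, g, h, i, j, k}.
Read 'a': e→{e, f, i}, f→{k}, g→{h}, h→{f}, i→{k}, j→∅, k→∅; now {e, f, h, i, k}.
That set has 5 states.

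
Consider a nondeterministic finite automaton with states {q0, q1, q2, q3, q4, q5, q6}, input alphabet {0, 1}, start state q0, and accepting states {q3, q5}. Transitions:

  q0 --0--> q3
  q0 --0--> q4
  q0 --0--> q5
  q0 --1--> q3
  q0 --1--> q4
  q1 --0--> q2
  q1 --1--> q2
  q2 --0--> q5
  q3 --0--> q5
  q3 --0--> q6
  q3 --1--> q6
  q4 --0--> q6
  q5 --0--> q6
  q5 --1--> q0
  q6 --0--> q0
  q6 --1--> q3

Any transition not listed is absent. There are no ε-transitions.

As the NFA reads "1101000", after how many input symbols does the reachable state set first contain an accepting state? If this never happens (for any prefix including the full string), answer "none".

1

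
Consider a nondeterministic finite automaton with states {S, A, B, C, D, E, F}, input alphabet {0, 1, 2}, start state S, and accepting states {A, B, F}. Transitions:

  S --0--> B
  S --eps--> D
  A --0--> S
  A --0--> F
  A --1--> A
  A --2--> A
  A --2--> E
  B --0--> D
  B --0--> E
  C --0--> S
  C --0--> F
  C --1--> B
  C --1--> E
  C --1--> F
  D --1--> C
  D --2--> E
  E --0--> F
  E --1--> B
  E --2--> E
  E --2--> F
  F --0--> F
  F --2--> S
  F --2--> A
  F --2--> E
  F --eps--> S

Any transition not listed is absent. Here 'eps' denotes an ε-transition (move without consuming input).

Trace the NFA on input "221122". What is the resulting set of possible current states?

Start: ε-closure({S}) = {S, D}.
Read '2': S→∅, D→{E}; now {E}.
Read '2': E→{E, F}; union {E, F}; ε-closure = {S, D, E, F}.
Read '1': S→∅, D→{C}, E→{B}, F→∅; now {B, C}.
Read '1': B→∅, C→{B, E, F}; union {B, E, F}; ε-closure = {S, B, D, E, F}.
Read '2': S→∅, B→∅, D→{E}, E→{E, F}, F→{S, A, E}; union {S, A, E, F}; ε-closure = {S, A, D, E, F}.
Read '2': S→∅, A→{A, E}, D→{E}, E→{E, F}, F→{S, A, E}; union {S, A, E, F}; ε-closure = {S, A, D, E, F}.

{S, A, D, E, F}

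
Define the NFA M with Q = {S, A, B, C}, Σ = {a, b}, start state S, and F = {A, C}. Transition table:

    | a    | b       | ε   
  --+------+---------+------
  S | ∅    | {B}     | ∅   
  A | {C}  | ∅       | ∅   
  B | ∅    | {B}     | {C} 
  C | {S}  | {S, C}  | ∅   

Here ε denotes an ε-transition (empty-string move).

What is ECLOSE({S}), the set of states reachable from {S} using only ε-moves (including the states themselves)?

Begin with {S}.
No ε-moves leave this set, so the closure equals the set itself.

{S}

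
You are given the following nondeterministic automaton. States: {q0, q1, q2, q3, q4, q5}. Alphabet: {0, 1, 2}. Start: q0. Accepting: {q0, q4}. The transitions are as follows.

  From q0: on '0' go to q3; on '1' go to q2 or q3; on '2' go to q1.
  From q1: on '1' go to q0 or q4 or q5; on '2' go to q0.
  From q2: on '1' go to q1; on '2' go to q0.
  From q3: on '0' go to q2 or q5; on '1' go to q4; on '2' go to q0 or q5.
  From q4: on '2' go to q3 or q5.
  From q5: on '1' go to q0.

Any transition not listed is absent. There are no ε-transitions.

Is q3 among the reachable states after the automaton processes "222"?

No

Start in {q0}.
Read '2': {q0} → {q1}.
Read '2': {q1} → {q0}.
Read '2': {q0} → {q1}.
State q3 is not in {q1}.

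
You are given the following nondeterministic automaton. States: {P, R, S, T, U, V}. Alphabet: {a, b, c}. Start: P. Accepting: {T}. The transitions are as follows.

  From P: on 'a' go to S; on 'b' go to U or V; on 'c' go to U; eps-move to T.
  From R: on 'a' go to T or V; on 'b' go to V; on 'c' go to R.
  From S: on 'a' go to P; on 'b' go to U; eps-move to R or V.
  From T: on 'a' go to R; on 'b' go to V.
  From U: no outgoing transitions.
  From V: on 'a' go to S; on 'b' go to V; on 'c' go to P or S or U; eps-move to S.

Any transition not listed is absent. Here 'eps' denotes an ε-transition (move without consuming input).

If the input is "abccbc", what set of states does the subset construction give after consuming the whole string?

Start: ε-closure({P}) = {P, T}.
Read 'a': {P, T} → {R, S, V}.
Read 'b': {R, S, V} → {R, S, U, V}.
Read 'c': {R, S, U, V} → {P, R, S, T, U, V}.
Read 'c': {P, R, S, T, U, V} → {P, R, S, T, U, V}.
Read 'b': {P, R, S, T, U, V} → {R, S, U, V}.
Read 'c': {R, S, U, V} → {P, R, S, T, U, V}.

{P, R, S, T, U, V}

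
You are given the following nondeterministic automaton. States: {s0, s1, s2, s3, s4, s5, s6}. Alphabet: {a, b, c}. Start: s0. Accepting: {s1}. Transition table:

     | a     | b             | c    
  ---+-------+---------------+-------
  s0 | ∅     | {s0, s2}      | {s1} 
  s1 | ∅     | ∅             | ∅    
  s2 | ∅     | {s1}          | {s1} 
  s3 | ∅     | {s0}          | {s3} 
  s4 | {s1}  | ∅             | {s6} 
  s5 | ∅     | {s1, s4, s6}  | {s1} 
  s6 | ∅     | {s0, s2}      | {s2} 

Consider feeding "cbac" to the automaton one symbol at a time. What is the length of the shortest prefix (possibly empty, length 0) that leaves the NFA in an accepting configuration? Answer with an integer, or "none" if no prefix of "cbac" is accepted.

1

Start in {s0}.
Read 'c': {s0} → {s1}.
None of the earlier sets intersect F, but {s1} does.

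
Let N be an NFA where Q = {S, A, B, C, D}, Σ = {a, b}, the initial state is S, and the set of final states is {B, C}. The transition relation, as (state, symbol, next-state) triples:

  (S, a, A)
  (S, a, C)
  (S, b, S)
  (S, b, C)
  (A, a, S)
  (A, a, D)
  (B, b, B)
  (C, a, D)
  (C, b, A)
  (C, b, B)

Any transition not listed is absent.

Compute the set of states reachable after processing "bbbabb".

{S, A, B, C}

Start in {S}.
Read 'b': S→{S, C}; now {S, C}.
Read 'b': S→{S, C}, C→{A, B}; now {S, A, B, C}.
Read 'b': S→{S, C}, A→∅, B→{B}, C→{A, B}; now {S, A, B, C}.
Read 'a': S→{A, C}, A→{S, D}, B→∅, C→{D}; now {S, A, C, D}.
Read 'b': S→{S, C}, A→∅, C→{A, B}, D→∅; now {S, A, B, C}.
Read 'b': S→{S, C}, A→∅, B→{B}, C→{A, B}; now {S, A, B, C}.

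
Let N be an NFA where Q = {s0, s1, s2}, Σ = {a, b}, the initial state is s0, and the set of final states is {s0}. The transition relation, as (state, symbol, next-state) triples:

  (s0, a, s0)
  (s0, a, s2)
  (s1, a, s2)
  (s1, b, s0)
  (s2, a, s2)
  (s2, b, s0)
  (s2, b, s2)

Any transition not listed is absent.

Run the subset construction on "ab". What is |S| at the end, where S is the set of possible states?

2

Start in {s0}.
Read 'a': {s0} → {s0, s2}.
Read 'b': {s0, s2} → {s0, s2}.
That set has 2 states.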